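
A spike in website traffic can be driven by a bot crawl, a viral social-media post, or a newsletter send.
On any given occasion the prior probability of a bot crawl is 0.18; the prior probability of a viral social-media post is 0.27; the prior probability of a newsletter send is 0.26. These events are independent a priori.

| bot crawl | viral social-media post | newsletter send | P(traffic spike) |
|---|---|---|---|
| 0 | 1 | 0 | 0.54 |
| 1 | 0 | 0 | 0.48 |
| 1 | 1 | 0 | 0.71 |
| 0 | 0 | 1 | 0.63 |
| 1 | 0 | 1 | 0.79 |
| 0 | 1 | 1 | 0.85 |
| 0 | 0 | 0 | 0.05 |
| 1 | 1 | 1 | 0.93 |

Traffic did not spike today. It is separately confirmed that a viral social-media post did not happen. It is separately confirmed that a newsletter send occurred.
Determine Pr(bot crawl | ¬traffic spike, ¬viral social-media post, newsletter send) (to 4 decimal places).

Sum P(¬traffic spike|·) weighted by the priors over both values of bot crawl:
  P(¬traffic spike | ¬viral social-media post, newsletter send) = 0.37*0.82 + 0.21*0.18
        = 0.303400 + 0.037800 = 0.341200
Configurations with bot crawl contribute 0.037800, so
  P(bot crawl | ¬traffic spike, ¬viral social-media post, newsletter send) = 0.037800 / 0.341200 ≈ 0.1108

Pr(bot crawl | ¬traffic spike, ¬viral social-media post, newsletter send) ≈ 0.1108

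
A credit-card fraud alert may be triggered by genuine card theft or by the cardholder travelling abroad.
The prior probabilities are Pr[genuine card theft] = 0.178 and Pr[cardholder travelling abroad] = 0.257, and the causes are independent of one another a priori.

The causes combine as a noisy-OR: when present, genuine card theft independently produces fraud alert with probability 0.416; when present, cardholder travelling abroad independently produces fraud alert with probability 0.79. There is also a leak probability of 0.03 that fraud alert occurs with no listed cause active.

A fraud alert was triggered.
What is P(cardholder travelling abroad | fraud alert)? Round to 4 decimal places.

Under noisy-OR, P(fraud alert | causes) = 1 − (1−0.03)·∏(1−qᵢ) over the active causes.
By total probability over the 4 (genuine card theft, cardholder travelling abroad) configurations:
  P(fraud alert) = 0.03·0.822·0.743 + 0.7963·0.822·0.257 + 0.43352·0.178·0.743 + 0.881039·0.178·0.257
        = 0.018322 + 0.168222 + 0.057335 + 0.040304 = 0.284183
Configurations with cardholder travelling abroad contribute 0.208526, so
  P(cardholder travelling abroad | fraud alert) = 0.208526 / 0.284183 ≈ 0.7338

P(cardholder travelling abroad | fraud alert) ≈ 0.7338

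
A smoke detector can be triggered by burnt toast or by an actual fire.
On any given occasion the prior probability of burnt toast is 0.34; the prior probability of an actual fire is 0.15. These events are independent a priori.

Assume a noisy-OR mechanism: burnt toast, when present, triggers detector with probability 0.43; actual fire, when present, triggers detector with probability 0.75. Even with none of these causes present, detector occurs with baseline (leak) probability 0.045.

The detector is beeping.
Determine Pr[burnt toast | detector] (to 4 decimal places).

Pr[burnt toast | detector] ≈ 0.6359

Under noisy-OR, P(detector | causes) = 1 − (1−0.045)·∏(1−qᵢ) over the active causes.
Numerator (weight on configurations with burnt toast): 0.131683 + 0.044060 = 0.175743
Denominator P(detector): 0.045*0.66*0.85 + 0.76125*0.66*0.15 + 0.45565*0.34*0.85 + 0.863912*0.34*0.15 = 0.276352
P(burnt toast | detector) = 0.175743/0.276352 ≈ 0.6359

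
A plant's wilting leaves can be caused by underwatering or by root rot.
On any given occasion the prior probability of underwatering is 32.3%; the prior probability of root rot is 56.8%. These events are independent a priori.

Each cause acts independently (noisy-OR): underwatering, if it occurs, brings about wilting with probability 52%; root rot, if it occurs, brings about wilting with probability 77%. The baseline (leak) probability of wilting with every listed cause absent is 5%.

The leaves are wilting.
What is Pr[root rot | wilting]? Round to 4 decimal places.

Under noisy-OR, P(wilting | causes) = 1 − (1−0.05)·∏(1−qᵢ) over the active causes.
P(wilting) = 0.05×0.677×0.432 + 0.7815×0.677×0.568 + 0.544×0.323×0.432 + 0.89512×0.323×0.568 = 0.014623 + 0.300515 + 0.075908 + 0.164222 = 0.555268
The root rot-present share is 0.300515 + 0.164222 = 0.464737.
So P(root rot | wilting) = 0.464737/0.555268 ≈ 0.8370.

Pr[root rot | wilting] ≈ 0.8370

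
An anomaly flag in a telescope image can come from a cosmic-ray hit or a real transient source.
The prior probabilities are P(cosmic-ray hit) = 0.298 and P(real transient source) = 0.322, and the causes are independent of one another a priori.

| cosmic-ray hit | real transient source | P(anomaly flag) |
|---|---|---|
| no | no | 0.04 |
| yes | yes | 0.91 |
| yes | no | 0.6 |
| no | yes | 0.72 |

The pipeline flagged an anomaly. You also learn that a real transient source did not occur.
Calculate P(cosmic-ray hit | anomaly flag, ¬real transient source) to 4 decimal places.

P(anomaly flag | ¬real transient source) = 0.04*0.702 + 0.6*0.298 = 0.028080 + 0.178800 = 0.206880
The cosmic-ray hit-present share is 0.6*0.298 = 0.178800.
Hence the posterior is 0.178800/0.206880 ≈ 0.8643.

P(cosmic-ray hit | anomaly flag, ¬real transient source) ≈ 0.8643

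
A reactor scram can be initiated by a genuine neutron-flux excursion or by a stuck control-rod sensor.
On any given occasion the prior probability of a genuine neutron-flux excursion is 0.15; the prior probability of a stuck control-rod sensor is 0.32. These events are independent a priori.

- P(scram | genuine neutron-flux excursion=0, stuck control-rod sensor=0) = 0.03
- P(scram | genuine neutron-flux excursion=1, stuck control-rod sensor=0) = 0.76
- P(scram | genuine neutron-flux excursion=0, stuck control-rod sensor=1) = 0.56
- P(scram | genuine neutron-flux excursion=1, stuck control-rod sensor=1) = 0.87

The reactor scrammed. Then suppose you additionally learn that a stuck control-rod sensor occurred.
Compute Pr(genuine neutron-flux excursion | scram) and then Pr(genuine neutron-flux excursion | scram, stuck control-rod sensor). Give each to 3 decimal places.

Pr(genuine neutron-flux excursion | scram) ≈ 0.413; Pr(genuine neutron-flux excursion | scram, stuck control-rod sensor) ≈ 0.215

Enumerate the 4 (genuine neutron-flux excursion, stuck control-rod sensor) configurations and weight by the priors:
  P(scram) = 0.03×0.85×0.68 + 0.56×0.85×0.32 + 0.76×0.15×0.68 + 0.87×0.15×0.32
        = 0.017340 + 0.152320 + 0.077520 + 0.041760 = 0.288940
Keeping only the genuine neutron-flux excursion-present terms gives 0.119280, so
  P(genuine neutron-flux excursion | scram) = 0.119280 / 0.288940 ≈ 0.413

Now also conditioning on stuck control-rod sensor=true:
Weight on genuine neutron-flux excursion=true, given the evidence: 0.87×0.15 = 0.130500
Denominator P(scram | stuck control-rod sensor): 0.56×0.85 + 0.87×0.15 = 0.606500
P(genuine neutron-flux excursion | scram, stuck control-rod sensor) = 0.130500/0.606500 ≈ 0.215
This is intercausal reasoning (explaining away): once stuck control-rod sensor accounts for the scram, genuine neutron-flux excursion becomes less likely.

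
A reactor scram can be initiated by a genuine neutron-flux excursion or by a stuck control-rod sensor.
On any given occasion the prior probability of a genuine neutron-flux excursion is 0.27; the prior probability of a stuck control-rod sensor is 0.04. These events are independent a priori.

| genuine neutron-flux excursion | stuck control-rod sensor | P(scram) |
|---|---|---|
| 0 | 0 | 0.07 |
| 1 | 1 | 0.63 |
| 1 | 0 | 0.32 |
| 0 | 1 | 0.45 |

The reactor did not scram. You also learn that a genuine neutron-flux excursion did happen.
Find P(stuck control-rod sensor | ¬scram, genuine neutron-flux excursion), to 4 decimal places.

For the numerator, keep only stuck control-rod sensor=true terms: 0.37×0.04 = 0.014800
Normalizer over all consistent configurations: 0.68×0.96 + 0.37×0.04 = 0.667600
P(stuck control-rod sensor | ¬scram, genuine neutron-flux excursion) = 0.014800/0.667600 ≈ 0.0222

P(stuck control-rod sensor | ¬scram, genuine neutron-flux excursion) ≈ 0.0222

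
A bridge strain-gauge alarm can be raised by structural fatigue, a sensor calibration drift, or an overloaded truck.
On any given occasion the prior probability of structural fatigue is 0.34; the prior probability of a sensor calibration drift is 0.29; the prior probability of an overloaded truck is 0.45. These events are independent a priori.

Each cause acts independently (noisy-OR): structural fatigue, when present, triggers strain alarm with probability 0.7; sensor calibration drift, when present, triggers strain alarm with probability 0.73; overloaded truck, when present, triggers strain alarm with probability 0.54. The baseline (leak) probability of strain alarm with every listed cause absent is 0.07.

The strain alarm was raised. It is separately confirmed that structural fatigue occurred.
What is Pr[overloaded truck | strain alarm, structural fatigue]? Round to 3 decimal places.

Under noisy-OR, P(strain alarm | causes) = 1 − (1−0.07)·∏(1−qᵢ) over the active causes.
Enumerate the 4 (sensor calibration drift, overloaded truck) configurations and weight by the priors:
  P(strain alarm | structural fatigue) = 0.721·0.71·0.55 + 0.87166·0.71·0.45 + 0.92467·0.29·0.55 + 0.965348·0.29·0.45
        = 0.281551 + 0.278495 + 0.147485 + 0.125978 = 0.833509
Keeping only the overloaded truck-present terms gives 0.404473, so
  P(overloaded truck | strain alarm, structural fatigue) = 0.404473 / 0.833509 ≈ 0.485

Pr[overloaded truck | strain alarm, structural fatigue] ≈ 0.485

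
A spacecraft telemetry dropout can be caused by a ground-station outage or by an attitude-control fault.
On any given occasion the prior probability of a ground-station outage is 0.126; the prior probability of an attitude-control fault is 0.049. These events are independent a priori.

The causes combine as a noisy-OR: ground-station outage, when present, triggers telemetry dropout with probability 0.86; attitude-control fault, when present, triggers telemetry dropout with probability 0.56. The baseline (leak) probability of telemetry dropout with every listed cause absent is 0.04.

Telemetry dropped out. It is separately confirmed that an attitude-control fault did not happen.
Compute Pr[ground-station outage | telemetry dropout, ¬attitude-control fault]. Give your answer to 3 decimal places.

Under noisy-OR, P(telemetry dropout | causes) = 1 − (1−0.04)·∏(1−qᵢ) over the active causes.
P(telemetry dropout | ¬attitude-control fault) = 0.04*0.874 + 0.8656*0.126 = 0.034960 + 0.109066 = 0.144026
Of this, 0.109066 comes from 0.8656*0.126 (the ground-station outage=true cases).
So P(ground-station outage | telemetry dropout, ¬attitude-control fault) = 0.109066/0.144026 ≈ 0.757.

Pr[ground-station outage | telemetry dropout, ¬attitude-control fault] ≈ 0.757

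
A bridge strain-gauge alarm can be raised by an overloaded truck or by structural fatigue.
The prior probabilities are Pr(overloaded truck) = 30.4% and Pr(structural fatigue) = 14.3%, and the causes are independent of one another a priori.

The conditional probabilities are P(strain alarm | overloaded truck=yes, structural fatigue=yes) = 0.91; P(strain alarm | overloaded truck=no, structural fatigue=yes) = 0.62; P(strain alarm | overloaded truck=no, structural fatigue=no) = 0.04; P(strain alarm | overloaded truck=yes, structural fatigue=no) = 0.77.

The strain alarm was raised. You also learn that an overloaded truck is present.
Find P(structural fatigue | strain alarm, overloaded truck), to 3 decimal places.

Numerator (weight on configurations with structural fatigue): 0.91·0.143 = 0.130130
Denominator P(strain alarm | overloaded truck): 0.77·0.857 + 0.91·0.143 = 0.790020
Posterior = 0.130130 / 0.790020 ≈ 0.165

P(structural fatigue | strain alarm, overloaded truck) ≈ 0.165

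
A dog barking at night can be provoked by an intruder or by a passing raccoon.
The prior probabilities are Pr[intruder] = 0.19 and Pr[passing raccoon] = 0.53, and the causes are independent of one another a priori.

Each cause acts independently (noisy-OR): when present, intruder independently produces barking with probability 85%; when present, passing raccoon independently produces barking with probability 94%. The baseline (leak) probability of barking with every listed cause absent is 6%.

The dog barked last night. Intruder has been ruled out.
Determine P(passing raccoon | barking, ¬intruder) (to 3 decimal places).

P(passing raccoon | barking, ¬intruder) ≈ 0.947

Under noisy-OR, P(barking | causes) = 1 − (1−0.06)·∏(1−qᵢ) over the active causes.
Weight on passing raccoon=true, given the evidence: 0.9436*0.53 = 0.500108
Normalizer over all consistent configurations: 0.06*0.47 + 0.9436*0.53 = 0.528308
P(passing raccoon | barking, ¬intruder) = 0.500108/0.528308 ≈ 0.947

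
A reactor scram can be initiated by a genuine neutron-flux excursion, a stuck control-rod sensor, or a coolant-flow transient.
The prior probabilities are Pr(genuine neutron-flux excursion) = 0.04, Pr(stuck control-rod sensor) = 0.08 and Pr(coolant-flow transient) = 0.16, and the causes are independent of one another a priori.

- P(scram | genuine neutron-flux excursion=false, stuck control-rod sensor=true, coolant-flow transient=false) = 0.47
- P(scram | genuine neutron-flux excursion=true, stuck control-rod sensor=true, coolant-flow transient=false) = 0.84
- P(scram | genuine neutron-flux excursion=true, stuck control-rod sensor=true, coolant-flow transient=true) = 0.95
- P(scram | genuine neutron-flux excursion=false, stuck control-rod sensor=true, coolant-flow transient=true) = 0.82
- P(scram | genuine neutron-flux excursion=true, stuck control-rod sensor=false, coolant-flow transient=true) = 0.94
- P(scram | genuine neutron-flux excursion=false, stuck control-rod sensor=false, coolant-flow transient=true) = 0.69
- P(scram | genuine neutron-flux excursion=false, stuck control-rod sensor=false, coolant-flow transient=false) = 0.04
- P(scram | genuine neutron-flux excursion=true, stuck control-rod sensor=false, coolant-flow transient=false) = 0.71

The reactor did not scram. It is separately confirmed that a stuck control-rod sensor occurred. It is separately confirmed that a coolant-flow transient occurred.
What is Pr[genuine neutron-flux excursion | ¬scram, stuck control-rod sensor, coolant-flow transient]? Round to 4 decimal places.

Pr[genuine neutron-flux excursion | ¬scram, stuck control-rod sensor, coolant-flow transient] ≈ 0.0114

Enumerate both values of genuine neutron-flux excursion and weight by the priors:
  P(¬scram | stuck control-rod sensor, coolant-flow transient) = 0.18*0.96 + 0.05*0.04
        = 0.172800 + 0.002000 = 0.174800
Keeping only the genuine neutron-flux excursion-present terms gives 0.002000, so
  P(genuine neutron-flux excursion | ¬scram, stuck control-rod sensor, coolant-flow transient) = 0.002000 / 0.174800 ≈ 0.0114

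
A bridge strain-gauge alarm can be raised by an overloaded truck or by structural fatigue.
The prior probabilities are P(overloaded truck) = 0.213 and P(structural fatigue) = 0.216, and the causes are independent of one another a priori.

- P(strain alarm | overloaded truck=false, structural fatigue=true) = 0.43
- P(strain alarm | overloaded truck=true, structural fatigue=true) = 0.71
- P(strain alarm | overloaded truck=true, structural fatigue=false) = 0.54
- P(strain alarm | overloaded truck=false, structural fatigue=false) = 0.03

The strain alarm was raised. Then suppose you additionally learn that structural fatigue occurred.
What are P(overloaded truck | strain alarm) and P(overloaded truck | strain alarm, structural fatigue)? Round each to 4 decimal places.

P(overloaded truck | strain alarm) ≈ 0.5728; P(overloaded truck | strain alarm, structural fatigue) ≈ 0.3089

P(strain alarm) = 0.03*0.787*0.784 + 0.43*0.787*0.216 + 0.54*0.213*0.784 + 0.71*0.213*0.216 = 0.018510 + 0.073097 + 0.090176 + 0.032666 = 0.214449
Of this, 0.122842 comes from 0.090176 + 0.032666 (the overloaded truck=true cases).
So P(overloaded truck | strain alarm) = 0.122842/0.214449 ≈ 0.5728.

Now also conditioning on structural fatigue=true:
Sum P(strain alarm|·) weighted by the priors over both values of overloaded truck:
  P(strain alarm | structural fatigue) = 0.43*0.787 + 0.71*0.213
        = 0.338410 + 0.151230 = 0.489640
Keeping only the overloaded truck-present terms gives 0.151230, so
  P(overloaded truck | strain alarm, structural fatigue) = 0.151230 / 0.489640 ≈ 0.3089
Conditioning on structural fatigue lowers the posterior on overloaded truck: the classic explaining-away effect in a common-effect structure.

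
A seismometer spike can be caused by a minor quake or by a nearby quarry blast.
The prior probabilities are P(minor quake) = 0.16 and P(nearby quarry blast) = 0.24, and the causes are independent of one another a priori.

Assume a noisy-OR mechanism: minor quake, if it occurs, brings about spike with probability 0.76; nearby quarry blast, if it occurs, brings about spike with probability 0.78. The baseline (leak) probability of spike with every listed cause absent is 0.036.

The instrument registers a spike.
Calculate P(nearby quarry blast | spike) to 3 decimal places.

P(nearby quarry blast | spike) ≈ 0.626

Under noisy-OR, P(spike | causes) = 1 − (1−0.036)·∏(1−qᵢ) over the active causes.
P(spike) = 0.036·0.84·0.76 + 0.78792·0.84·0.24 + 0.76864·0.16·0.76 + 0.949101·0.16·0.24 = 0.022982 + 0.158845 + 0.093467 + 0.036445 = 0.311739
Restricting to configurations with nearby quarry blast present: 0.158845 + 0.036445 = 0.195290.
Hence the posterior is 0.195290/0.311739 ≈ 0.626.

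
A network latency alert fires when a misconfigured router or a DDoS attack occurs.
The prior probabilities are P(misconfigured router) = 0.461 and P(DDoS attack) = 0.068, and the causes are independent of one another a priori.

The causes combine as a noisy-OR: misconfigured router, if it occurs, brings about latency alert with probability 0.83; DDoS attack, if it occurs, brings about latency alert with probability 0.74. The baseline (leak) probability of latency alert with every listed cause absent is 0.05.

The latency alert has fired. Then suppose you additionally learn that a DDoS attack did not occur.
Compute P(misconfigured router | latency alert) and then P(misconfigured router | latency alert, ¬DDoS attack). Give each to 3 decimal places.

Under noisy-OR, P(latency alert | causes) = 1 − (1−0.05)·∏(1−qᵢ) over the active causes.
For the numerator, keep only misconfigured router=true terms: 0.360263 + 0.030032 = 0.390295
Denominator P(latency alert): 0.05·0.539·0.932 + 0.753·0.539·0.068 + 0.8385·0.461·0.932 + 0.95801·0.461·0.068 = 0.443011
Posterior = 0.390295 / 0.443011 ≈ 0.881

Now also conditioning on DDoS attack≠true:
P(latency alert | ¬DDoS attack) = 0.05*0.539 + 0.8385*0.461 = 0.026950 + 0.386549 = 0.413499
Of this, 0.386549 comes from 0.8385*0.461 (the misconfigured router=true cases).
P(misconfigured router | latency alert, ¬DDoS attack) = 0.386549 / 0.413499 ≈ 0.935
With DDoS attack excluded, misconfigured router must carry more of the explanatory weight for the latency alert.

P(misconfigured router | latency alert) ≈ 0.881; P(misconfigured router | latency alert, ¬DDoS attack) ≈ 0.935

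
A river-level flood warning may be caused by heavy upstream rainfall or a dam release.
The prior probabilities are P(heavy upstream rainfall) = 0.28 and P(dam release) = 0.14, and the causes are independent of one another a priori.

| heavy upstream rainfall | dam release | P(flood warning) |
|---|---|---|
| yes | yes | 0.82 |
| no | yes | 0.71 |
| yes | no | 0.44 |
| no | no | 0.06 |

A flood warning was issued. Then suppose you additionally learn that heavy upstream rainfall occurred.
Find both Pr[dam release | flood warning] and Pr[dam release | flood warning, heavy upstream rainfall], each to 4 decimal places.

Pr[dam release | flood warning] ≈ 0.4202; Pr[dam release | flood warning, heavy upstream rainfall] ≈ 0.2328

P(flood warning) = 0.06×0.72×0.86 + 0.71×0.72×0.14 + 0.44×0.28×0.86 + 0.82×0.28×0.14 = 0.037152 + 0.071568 + 0.105952 + 0.032144 = 0.246816
Restricting to configurations with dam release present: 0.071568 + 0.032144 = 0.103712.
P(dam release | flood warning) = 0.103712 / 0.246816 ≈ 0.4202

Now condition on the additional information:
P(flood warning | heavy upstream rainfall) = 0.44*0.86 + 0.82*0.14 = 0.378400 + 0.114800 = 0.493200
Restricting to configurations with dam release present: 0.82*0.14 = 0.114800.
So P(dam release | flood warning, heavy upstream rainfall) = 0.114800/0.493200 ≈ 0.2328.
Conditioning on heavy upstream rainfall lowers the posterior on dam release: the classic explaining-away effect in a common-effect structure.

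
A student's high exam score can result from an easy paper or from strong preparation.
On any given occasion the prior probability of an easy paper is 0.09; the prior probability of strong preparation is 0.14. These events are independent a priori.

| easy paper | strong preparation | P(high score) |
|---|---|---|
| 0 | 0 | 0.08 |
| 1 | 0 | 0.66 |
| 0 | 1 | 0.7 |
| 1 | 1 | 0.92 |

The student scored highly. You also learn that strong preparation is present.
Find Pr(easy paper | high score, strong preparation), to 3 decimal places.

Sum P(high score|·) weighted by the priors over both values of easy paper:
  P(high score | strong preparation) = 0.7·0.91 + 0.92·0.09
        = 0.637000 + 0.082800 = 0.719800
Configurations with easy paper contribute 0.082800, so
  P(easy paper | high score, strong preparation) = 0.082800 / 0.719800 ≈ 0.115

Pr(easy paper | high score, strong preparation) ≈ 0.115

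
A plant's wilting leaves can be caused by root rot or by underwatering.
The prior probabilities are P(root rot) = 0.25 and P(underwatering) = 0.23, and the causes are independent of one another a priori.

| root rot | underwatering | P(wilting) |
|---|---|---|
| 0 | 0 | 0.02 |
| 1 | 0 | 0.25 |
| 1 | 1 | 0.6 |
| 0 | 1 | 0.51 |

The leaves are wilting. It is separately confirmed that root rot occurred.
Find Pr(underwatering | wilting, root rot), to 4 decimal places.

For the numerator, keep only underwatering=true terms: 0.6×0.23 = 0.138000
Denominator P(wilting | root rot): 0.25×0.77 + 0.6×0.23 = 0.330500
P(underwatering | wilting, root rot) = 0.138000/0.330500 ≈ 0.4175

Pr(underwatering | wilting, root rot) ≈ 0.4175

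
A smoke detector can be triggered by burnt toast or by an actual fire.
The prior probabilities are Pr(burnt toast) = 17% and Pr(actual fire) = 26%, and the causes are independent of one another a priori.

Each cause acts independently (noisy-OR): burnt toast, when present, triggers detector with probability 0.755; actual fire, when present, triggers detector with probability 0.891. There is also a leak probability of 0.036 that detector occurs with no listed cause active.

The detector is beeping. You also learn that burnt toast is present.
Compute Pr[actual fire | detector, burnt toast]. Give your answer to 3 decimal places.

Pr[actual fire | detector, burnt toast] ≈ 0.309

Under noisy-OR, P(detector | causes) = 1 − (1−0.036)·∏(1−qᵢ) over the active causes.
P(detector | burnt toast) = 0.76382×0.74 + 0.974256×0.26 = 0.565227 + 0.253307 = 0.818534
Restricting to configurations with actual fire present: 0.974256×0.26 = 0.253307.
Hence the posterior is 0.253307/0.818534 ≈ 0.309.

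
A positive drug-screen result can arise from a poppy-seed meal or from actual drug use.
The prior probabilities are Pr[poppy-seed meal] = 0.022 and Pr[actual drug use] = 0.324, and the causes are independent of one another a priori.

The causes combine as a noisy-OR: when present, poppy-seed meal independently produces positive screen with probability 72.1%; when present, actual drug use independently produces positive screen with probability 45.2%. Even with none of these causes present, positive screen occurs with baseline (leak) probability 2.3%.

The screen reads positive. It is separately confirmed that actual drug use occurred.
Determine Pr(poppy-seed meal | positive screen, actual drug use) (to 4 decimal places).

Pr(poppy-seed meal | positive screen, actual drug use) ≈ 0.0396

Under noisy-OR, P(positive screen | causes) = 1 − (1−0.023)·∏(1−qᵢ) over the active causes.
Enumerate both values of poppy-seed meal and weight by the priors:
  P(positive screen | actual drug use) = 0.464604*0.978 + 0.850625*0.022
        = 0.454383 + 0.018714 = 0.473097
Keeping only the poppy-seed meal-present terms gives 0.018714, so
  P(poppy-seed meal | positive screen, actual drug use) = 0.018714 / 0.473097 ≈ 0.0396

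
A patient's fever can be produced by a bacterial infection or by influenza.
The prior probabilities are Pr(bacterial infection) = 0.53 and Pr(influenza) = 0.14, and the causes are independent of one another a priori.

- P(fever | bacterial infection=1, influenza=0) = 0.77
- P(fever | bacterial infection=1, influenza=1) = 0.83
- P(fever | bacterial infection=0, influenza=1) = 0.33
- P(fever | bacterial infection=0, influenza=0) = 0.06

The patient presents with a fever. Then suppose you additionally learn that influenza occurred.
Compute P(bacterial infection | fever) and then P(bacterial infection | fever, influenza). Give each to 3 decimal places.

By total probability over the 4 (bacterial infection, influenza) configurations:
  P(fever) = 0.06·0.47·0.86 + 0.33·0.47·0.14 + 0.77·0.53·0.86 + 0.83·0.53·0.14
        = 0.024252 + 0.021714 + 0.350966 + 0.061586 = 0.458518
Keeping only the bacterial infection-present terms gives 0.412552, so
  P(bacterial infection | fever) = 0.412552 / 0.458518 ≈ 0.900

With the extra evidence:
For the numerator, keep only bacterial infection=true terms: 0.83*0.53 = 0.439900
The normalizing constant is 0.33*0.47 + 0.83*0.53 = 0.595000
Posterior = 0.439900 / 0.595000 ≈ 0.739
Conditioning on influenza lowers the posterior on bacterial infection: the classic explaining-away effect in a common-effect structure.

P(bacterial infection | fever) ≈ 0.900; P(bacterial infection | fever, influenza) ≈ 0.739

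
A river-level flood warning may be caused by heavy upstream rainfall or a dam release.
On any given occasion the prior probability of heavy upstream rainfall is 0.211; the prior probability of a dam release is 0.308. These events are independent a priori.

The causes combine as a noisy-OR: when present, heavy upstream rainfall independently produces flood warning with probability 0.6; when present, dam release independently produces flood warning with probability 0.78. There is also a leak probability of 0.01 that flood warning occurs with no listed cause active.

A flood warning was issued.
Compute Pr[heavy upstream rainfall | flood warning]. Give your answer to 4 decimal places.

Under noisy-OR, P(flood warning | causes) = 1 − (1−0.01)·∏(1−qᵢ) over the active causes.
P(flood warning) = 0.01×0.789×0.692 + 0.7822×0.789×0.308 + 0.604×0.211×0.692 + 0.91288×0.211×0.308 = 0.005460 + 0.190084 + 0.088191 + 0.059326 = 0.343061
The heavy upstream rainfall-present share is 0.088191 + 0.059326 = 0.147517.
So P(heavy upstream rainfall | flood warning) = 0.147517/0.343061 ≈ 0.4300.

Pr[heavy upstream rainfall | flood warning] ≈ 0.4300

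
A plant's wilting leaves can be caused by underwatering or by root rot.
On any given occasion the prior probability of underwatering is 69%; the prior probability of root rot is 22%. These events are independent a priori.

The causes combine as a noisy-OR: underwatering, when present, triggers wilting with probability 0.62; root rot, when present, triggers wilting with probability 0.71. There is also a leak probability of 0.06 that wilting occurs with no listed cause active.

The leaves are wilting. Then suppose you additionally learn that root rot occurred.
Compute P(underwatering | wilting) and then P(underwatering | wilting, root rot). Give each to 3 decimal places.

Under noisy-OR, P(wilting | causes) = 1 − (1−0.06)·∏(1−qᵢ) over the active causes.
Sum P(wilting|·) weighted by the priors over the 4 (underwatering, root rot) configurations:
  P(wilting) = 0.06*0.31*0.78 + 0.7274*0.31*0.22 + 0.6428*0.69*0.78 + 0.896412*0.69*0.22
        = 0.014508 + 0.049609 + 0.345955 + 0.136075 = 0.546147
Configurations with underwatering contribute 0.482030, so
  P(underwatering | wilting) = 0.482030 / 0.546147 ≈ 0.883

With the extra evidence:
Numerator (weight on configurations with underwatering): 0.896412×0.69 = 0.618524
Normalizer over all consistent configurations: 0.7274×0.31 + 0.896412×0.69 = 0.844018
P(underwatering | wilting, root rot) = 0.618524/0.844018 ≈ 0.733
Conditioning on root rot lowers the posterior on underwatering: the classic explaining-away effect in a common-effect structure.

P(underwatering | wilting) ≈ 0.883; P(underwatering | wilting, root rot) ≈ 0.733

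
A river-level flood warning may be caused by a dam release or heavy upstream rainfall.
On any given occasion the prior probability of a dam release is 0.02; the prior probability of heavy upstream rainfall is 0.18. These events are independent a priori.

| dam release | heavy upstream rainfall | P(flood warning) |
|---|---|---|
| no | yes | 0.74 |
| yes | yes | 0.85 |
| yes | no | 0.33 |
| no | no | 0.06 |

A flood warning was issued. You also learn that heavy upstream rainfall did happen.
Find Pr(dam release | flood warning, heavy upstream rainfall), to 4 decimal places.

Enumerate both values of dam release and weight by the priors:
  P(flood warning | heavy upstream rainfall) = 0.74×0.98 + 0.85×0.02
        = 0.725200 + 0.017000 = 0.742200
Keeping only the dam release-present terms gives 0.017000, so
  P(dam release | flood warning, heavy upstream rainfall) = 0.017000 / 0.742200 ≈ 0.0229

Pr(dam release | flood warning, heavy upstream rainfall) ≈ 0.0229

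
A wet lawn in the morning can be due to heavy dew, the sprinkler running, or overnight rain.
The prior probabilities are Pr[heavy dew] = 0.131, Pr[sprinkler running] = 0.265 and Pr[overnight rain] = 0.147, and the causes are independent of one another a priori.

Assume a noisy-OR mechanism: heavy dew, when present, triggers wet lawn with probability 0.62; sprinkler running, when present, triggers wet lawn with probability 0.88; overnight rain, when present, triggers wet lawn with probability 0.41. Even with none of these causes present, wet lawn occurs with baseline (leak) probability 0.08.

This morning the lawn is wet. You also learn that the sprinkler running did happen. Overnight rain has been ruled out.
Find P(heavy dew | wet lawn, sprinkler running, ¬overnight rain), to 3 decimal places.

P(heavy dew | wet lawn, sprinkler running, ¬overnight rain) ≈ 0.140

Under noisy-OR, P(wet lawn | causes) = 1 − (1−0.08)·∏(1−qᵢ) over the active causes.
Sum P(wet lawn|·) weighted by the priors over both values of heavy dew:
  P(wet lawn | sprinkler running, ¬overnight rain) = 0.8896×0.869 + 0.958048×0.131
        = 0.773062 + 0.125504 = 0.898566
Configurations with heavy dew contribute 0.125504, so
  P(heavy dew | wet lawn, sprinkler running, ¬overnight rain) = 0.125504 / 0.898566 ≈ 0.140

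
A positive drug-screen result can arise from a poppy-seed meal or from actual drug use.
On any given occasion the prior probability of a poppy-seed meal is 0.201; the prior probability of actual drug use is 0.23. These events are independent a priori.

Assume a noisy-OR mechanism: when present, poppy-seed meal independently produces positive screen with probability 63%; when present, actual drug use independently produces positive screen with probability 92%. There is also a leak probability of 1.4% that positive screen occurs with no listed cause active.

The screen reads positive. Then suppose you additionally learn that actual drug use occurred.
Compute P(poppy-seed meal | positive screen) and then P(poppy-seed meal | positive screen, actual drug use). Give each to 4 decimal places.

P(poppy-seed meal | positive screen) ≈ 0.4460; P(poppy-seed meal | positive screen, actual drug use) ≈ 0.2096

Under noisy-OR, P(positive screen | causes) = 1 − (1−0.014)·∏(1−qᵢ) over the active causes.
Enumerate the 4 (poppy-seed meal, actual drug use) configurations and weight by the priors:
  P(positive screen) = 0.014×0.799×0.77 + 0.92112×0.799×0.23 + 0.63518×0.201×0.77 + 0.970814×0.201×0.23
        = 0.008613 + 0.169274 + 0.098307 + 0.044881 = 0.321075
The terms with poppy-seed meal present sum to 0.143188, so
  P(poppy-seed meal | positive screen) = 0.143188 / 0.321075 ≈ 0.4460

Now also conditioning on actual drug use=true:
Sum P(positive screen|·) weighted by the priors over both values of poppy-seed meal:
  P(positive screen | actual drug use) = 0.92112*0.799 + 0.970814*0.201
        = 0.735975 + 0.195134 = 0.931109
Keeping only the poppy-seed meal-present terms gives 0.195134, so
  P(poppy-seed meal | positive screen, actual drug use) = 0.195134 / 0.931109 ≈ 0.2096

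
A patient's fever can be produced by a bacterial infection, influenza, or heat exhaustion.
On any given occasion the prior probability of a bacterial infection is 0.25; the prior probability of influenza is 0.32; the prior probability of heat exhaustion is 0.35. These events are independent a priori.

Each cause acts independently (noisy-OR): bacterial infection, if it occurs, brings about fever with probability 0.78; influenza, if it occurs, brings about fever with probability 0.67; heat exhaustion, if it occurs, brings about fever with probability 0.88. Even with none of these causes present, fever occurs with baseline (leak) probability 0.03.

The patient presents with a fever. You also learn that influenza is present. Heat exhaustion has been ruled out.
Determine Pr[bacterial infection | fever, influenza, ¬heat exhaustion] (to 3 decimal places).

Pr[bacterial infection | fever, influenza, ¬heat exhaustion] ≈ 0.313

Under noisy-OR, P(fever | causes) = 1 − (1−0.03)·∏(1−qᵢ) over the active causes.
For the numerator, keep only bacterial infection=true terms: 0.929578*0.25 = 0.232395
Normalizer over all consistent configurations: 0.6799*0.75 + 0.929578*0.25 = 0.742320
Posterior = 0.232395 / 0.742320 ≈ 0.313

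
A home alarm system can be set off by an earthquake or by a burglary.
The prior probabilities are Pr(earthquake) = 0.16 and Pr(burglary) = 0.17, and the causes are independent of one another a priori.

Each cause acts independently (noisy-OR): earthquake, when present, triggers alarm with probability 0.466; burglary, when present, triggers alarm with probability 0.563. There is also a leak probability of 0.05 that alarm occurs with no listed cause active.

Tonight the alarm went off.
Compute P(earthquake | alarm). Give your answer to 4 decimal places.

Under noisy-OR, P(alarm | causes) = 1 − (1−0.05)·∏(1−qᵢ) over the active causes.
Weight on earthquake=true, given the evidence: 0.065431 + 0.021170 = 0.086601
Normalizer over all consistent configurations: 0.05*0.84*0.83 + 0.58485*0.84*0.17 + 0.4927*0.16*0.83 + 0.77831*0.16*0.17 = 0.204978
Posterior = 0.086601 / 0.204978 ≈ 0.4225

P(earthquake | alarm) ≈ 0.4225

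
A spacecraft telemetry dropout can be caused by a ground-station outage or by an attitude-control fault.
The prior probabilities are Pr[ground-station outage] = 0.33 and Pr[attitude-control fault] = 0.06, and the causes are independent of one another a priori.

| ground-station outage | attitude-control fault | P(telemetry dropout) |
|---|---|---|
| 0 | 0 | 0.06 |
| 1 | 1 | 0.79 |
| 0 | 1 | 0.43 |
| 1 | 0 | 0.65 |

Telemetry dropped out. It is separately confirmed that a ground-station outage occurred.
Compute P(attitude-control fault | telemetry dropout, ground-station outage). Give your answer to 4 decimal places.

P(attitude-control fault | telemetry dropout, ground-station outage) ≈ 0.0720

Numerator (weight on configurations with attitude-control fault): 0.79·0.06 = 0.047400
The normalizing constant is 0.65·0.94 + 0.79·0.06 = 0.658400
P(attitude-control fault | telemetry dropout, ground-station outage) = 0.047400/0.658400 ≈ 0.0720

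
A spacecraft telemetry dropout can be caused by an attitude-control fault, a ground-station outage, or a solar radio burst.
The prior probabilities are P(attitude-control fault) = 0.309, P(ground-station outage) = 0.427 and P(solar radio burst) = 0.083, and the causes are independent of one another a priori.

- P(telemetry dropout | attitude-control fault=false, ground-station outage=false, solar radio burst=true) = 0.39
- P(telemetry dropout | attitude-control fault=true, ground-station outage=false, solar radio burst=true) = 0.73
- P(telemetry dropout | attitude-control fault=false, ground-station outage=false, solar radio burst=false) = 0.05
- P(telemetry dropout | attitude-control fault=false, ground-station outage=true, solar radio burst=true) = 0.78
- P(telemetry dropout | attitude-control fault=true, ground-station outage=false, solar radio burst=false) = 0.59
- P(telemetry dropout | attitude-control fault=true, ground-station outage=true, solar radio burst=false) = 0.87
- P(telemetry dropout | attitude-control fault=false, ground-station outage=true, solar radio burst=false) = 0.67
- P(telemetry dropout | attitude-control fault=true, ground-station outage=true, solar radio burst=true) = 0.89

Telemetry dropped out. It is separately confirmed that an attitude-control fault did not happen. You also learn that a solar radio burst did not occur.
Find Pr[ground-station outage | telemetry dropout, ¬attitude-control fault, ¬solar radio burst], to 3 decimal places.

Pr[ground-station outage | telemetry dropout, ¬attitude-control fault, ¬solar radio burst] ≈ 0.909

For the numerator, keep only ground-station outage=true terms: 0.67·0.427 = 0.286090
Normalizer over all consistent configurations: 0.05·0.573 + 0.67·0.427 = 0.314740
Posterior = 0.286090 / 0.314740 ≈ 0.909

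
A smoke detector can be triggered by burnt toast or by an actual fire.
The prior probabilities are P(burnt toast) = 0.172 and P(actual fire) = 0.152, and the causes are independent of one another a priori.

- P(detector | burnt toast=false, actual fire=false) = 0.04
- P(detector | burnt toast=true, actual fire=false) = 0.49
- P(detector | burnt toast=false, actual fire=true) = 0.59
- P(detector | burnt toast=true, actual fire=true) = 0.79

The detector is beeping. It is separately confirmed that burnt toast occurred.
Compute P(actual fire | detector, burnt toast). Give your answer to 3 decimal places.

P(actual fire | detector, burnt toast) ≈ 0.224

For the numerator, keep only actual fire=true terms: 0.79·0.152 = 0.120080
Normalizer over all consistent configurations: 0.49·0.848 + 0.79·0.152 = 0.535600
P(actual fire | detector, burnt toast) = 0.120080/0.535600 ≈ 0.224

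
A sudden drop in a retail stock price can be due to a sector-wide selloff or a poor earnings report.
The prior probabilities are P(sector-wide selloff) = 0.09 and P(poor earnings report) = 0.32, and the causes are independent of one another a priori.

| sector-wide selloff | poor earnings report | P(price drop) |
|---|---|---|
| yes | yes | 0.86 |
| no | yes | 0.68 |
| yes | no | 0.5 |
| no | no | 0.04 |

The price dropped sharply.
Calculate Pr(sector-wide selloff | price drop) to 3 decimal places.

Enumerate the 4 (sector-wide selloff, poor earnings report) configurations and weight by the priors:
  P(price drop) = 0.04×0.91×0.68 + 0.68×0.91×0.32 + 0.5×0.09×0.68 + 0.86×0.09×0.32
        = 0.024752 + 0.198016 + 0.030600 + 0.024768 = 0.278136
Configurations with sector-wide selloff contribute 0.055368, so
  P(sector-wide selloff | price drop) = 0.055368 / 0.278136 ≈ 0.199

Pr(sector-wide selloff | price drop) ≈ 0.199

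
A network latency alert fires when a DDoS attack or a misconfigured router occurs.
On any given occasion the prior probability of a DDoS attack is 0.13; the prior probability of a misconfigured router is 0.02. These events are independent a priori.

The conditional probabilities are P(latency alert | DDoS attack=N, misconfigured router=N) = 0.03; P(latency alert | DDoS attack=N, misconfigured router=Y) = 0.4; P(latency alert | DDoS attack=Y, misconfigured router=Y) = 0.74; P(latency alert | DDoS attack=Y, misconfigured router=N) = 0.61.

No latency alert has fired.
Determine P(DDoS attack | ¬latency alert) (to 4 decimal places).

P(DDoS attack | ¬latency alert) ≈ 0.0567

Weight on DDoS attack=true, given the evidence: 0.049686 + 0.000676 = 0.050362
Denominator P(¬latency alert): 0.97·0.87·0.98 + 0.6·0.87·0.02 + 0.39·0.13·0.98 + 0.26·0.13·0.02 = 0.887824
P(DDoS attack | ¬latency alert) = 0.050362/0.887824 ≈ 0.0567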